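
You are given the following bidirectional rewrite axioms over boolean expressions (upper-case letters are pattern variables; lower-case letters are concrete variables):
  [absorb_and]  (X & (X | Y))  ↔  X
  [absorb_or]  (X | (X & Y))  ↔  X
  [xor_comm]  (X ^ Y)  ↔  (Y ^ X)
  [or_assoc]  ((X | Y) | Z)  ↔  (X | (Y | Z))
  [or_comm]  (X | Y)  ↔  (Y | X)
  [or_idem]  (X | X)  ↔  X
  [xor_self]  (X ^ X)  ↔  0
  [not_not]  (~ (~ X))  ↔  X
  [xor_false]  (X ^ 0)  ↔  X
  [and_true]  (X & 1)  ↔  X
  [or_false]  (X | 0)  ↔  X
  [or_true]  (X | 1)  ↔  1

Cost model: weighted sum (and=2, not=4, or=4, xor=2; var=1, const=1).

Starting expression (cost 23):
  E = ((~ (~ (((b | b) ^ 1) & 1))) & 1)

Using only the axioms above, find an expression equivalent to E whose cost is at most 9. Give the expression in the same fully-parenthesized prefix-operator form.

(1) ((~ (~ (((b | b) ^ 1) & 1))) & 1)  =[and_true →]=  (~ (~ (((b | b) ^ 1) & 1)))
(2) (~ (~ (((b | b) ^ 1) & 1)))  =[not_not →]=  (((b | b) ^ 1) & 1)
(3) (((b | b) ^ 1) & 1)  =[and_true →]=  ((b | b) ^ 1)    ⊢ cost 9, within 9

((b | b) ^ 1)   [cost 9]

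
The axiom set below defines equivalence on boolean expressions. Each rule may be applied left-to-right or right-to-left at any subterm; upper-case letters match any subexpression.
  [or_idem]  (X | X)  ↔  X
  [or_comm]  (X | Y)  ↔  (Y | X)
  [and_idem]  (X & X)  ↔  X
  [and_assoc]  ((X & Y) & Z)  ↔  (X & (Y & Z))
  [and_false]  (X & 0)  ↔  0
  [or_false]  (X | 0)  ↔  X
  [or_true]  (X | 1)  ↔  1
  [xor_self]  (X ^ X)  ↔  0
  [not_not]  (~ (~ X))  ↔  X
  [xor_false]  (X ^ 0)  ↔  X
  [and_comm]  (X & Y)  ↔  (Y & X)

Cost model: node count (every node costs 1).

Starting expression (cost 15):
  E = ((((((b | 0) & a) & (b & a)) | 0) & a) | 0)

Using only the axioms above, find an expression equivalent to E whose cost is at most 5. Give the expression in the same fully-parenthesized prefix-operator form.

step 1: or_false (→) rewrites (b | 0) into b, now (((((b & a) & (b & a)) | 0) & a) | 0)
step 2: and_idem (→) rewrites ((b & a) & (b & a)) into (b & a), now ((((b & a) | 0) & a) | 0)
step 3: or_false (→) rewrites ((((b & a) | 0) & a) | 0) into (((b & a) | 0) & a)
step 4: or_false (→) rewrites ((b & a) | 0) into (b & a), reaching cost 5 (bound 5)

((b & a) & a)   [cost 5]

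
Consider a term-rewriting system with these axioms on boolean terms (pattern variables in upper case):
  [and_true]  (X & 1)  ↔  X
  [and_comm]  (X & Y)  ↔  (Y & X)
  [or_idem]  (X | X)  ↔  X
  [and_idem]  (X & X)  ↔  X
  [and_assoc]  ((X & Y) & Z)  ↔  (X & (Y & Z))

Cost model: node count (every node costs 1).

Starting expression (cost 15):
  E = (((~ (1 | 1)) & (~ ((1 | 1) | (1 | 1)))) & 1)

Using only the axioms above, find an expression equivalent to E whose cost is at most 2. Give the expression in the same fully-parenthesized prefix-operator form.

(~ 1)   [cost 2]

1. [or_idem →] ((1 | 1) | (1 | 1))  →  (1 | 1);  E = (((~ (1 | 1)) & (~ (1 | 1))) & 1)
2. [and_idem →] ((~ (1 | 1)) & (~ (1 | 1)))  →  (~ (1 | 1));  E = ((~ (1 | 1)) & 1)
3. [and_true →] ((~ (1 | 1)) & 1)  →  (~ (1 | 1))
4. [or_idem →] (1 | 1)  →  1;  cost 2 ≤ 2, done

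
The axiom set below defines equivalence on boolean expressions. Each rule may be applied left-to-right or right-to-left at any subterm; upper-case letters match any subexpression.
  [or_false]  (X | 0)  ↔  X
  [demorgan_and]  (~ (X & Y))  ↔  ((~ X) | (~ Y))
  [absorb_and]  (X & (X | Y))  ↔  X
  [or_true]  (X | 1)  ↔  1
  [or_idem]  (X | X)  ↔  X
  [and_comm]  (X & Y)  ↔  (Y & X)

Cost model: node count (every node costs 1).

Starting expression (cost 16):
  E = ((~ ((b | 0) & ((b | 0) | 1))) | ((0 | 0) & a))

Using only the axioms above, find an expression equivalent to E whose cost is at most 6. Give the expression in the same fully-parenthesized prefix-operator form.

((~ b) | (0 & a))   [cost 6]

1. [absorb_and →] ((b | 0) & ((b | 0) | 1))  →  (b | 0);  E = ((~ (b | 0)) | ((0 | 0) & a))
2. [or_idem →] (0 | 0)  →  0;  E = ((~ (b | 0)) | (0 & a))
3. [or_false →] (b | 0)  →  b;  cost 6 ≤ 6, done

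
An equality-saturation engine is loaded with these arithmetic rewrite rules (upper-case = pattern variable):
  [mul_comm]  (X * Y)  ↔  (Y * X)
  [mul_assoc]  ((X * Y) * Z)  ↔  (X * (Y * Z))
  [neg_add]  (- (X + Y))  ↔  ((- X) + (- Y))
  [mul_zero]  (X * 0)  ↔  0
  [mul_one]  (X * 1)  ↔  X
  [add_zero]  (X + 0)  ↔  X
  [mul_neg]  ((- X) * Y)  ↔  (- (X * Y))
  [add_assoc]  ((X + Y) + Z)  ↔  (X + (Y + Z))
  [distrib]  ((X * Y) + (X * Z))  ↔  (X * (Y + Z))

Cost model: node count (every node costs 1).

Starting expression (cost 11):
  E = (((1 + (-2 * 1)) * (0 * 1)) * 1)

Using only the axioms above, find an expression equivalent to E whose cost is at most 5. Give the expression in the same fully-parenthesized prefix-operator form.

step 1: mul_one (→) rewrites (((1 + (-2 * 1)) * (0 * 1)) * 1) into ((1 + (-2 * 1)) * (0 * 1))
step 2: mul_one (→) rewrites (-2 * 1) into -2, now ((1 + -2) * (0 * 1))
step 3: mul_one (→) rewrites (0 * 1) into 0, reaching cost 5 (bound 5)

((1 + -2) * 0)   [cost 5]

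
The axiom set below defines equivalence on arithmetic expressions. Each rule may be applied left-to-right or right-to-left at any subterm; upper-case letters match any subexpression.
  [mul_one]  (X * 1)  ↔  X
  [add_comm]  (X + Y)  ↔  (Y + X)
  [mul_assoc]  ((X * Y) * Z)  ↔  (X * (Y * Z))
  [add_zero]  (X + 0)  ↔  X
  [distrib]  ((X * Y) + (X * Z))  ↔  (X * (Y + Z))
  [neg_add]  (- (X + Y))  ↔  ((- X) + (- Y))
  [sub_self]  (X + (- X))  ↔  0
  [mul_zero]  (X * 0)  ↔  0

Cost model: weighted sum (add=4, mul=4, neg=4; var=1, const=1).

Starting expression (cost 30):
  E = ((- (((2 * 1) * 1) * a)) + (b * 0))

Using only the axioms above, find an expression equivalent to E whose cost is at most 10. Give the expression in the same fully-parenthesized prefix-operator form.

(- (2 * a))   [cost 10]

1. [mul_one →] ((2 * 1) * 1)  →  (2 * 1);  E = ((- ((2 * 1) * a)) + (b * 0))
2. [mul_zero →] (b * 0)  →  0;  E = ((- ((2 * 1) * a)) + 0)
3. [mul_one →] (2 * 1)  →  2;  E = ((- (2 * a)) + 0)
4. [add_zero →] ((- (2 * a)) + 0)  →  (- (2 * a));  cost 10 ≤ 10, done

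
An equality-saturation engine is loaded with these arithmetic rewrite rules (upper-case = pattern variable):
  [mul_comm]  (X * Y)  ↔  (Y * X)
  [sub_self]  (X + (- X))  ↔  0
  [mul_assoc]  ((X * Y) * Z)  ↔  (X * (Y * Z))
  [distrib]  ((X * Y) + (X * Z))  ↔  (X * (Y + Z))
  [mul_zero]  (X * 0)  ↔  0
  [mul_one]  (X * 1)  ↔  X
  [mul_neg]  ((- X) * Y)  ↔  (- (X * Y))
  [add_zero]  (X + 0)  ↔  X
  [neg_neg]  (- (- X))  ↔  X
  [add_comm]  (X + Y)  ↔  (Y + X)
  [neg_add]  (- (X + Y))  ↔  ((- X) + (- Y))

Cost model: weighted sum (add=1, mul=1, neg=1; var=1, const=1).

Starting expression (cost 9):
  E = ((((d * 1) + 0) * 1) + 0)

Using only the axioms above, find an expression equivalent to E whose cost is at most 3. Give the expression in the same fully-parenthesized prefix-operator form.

(d * 1)   [cost 3]

1. [add_zero →] ((d * 1) + 0)  →  (d * 1);  E = (((d * 1) * 1) + 0)
2. [add_zero →] (((d * 1) * 1) + 0)  →  ((d * 1) * 1)
3. [mul_one →] ((d * 1) * 1)  →  (d * 1);  cost 3 ≤ 3, done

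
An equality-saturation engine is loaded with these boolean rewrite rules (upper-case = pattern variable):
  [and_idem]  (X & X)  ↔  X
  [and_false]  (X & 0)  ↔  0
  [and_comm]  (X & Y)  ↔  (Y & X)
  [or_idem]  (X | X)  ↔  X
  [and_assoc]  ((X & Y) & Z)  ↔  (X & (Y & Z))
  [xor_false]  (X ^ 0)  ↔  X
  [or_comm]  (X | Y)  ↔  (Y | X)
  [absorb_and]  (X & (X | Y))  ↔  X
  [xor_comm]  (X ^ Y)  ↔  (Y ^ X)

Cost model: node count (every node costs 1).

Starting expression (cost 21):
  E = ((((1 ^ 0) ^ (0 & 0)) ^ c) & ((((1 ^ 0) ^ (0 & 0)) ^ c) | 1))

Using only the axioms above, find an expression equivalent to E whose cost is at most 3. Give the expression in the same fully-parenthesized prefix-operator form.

(1 ^ c)   [cost 3]

1. [absorb_and →] ((((1 ^ 0) ^ (0 & 0)) ^ c) & ((((1 ^ 0) ^ (0 & 0)) ^ c) | 1))  →  (((1 ^ 0) ^ (0 & 0)) ^ c)
2. [and_idem →] (0 & 0)  →  0;  E = (((1 ^ 0) ^ 0) ^ c)
3. [xor_false →] (1 ^ 0)  →  1;  E = ((1 ^ 0) ^ c)
4. [xor_false →] (1 ^ 0)  →  1;  cost 3 ≤ 3, done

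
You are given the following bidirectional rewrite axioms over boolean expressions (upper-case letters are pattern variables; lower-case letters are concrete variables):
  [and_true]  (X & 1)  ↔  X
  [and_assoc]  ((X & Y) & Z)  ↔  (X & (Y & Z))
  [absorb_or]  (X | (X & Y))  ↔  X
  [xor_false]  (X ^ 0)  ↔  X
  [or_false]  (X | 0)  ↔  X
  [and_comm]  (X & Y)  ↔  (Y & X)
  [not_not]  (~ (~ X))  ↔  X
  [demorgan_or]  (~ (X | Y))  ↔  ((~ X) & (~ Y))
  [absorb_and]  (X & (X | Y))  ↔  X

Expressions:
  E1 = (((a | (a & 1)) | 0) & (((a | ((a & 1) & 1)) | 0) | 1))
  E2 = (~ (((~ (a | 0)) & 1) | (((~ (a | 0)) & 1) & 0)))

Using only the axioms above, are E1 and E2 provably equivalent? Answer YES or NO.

YES

(1) (a & 1)  =[and_true →]=  a    ⊢ (((a | (a & 1)) | 0) & (((a | (a & 1)) | 0) | 1))
(2) (((a | (a & 1)) | 0) & (((a | (a & 1)) | 0) | 1))  =[absorb_and →]=  ((a | (a & 1)) | 0)
(3) (a | (a & 1))  =[absorb_or →]=  a    ⊢ (a | 0)
(4) (a | 0)  =[not_not ←]=  (~ (~ (a | 0)))
(5) (~ (a | 0))  =[and_true ←]=  ((~ (a | 0)) & 1)    ⊢ (~ ((~ (a | 0)) & 1))
(6) ((~ (a | 0)) & 1)  =[absorb_or ←]=  (((~ (a | 0)) & 1) | (((~ (a | 0)) & 1) & 0))    ⊢ E2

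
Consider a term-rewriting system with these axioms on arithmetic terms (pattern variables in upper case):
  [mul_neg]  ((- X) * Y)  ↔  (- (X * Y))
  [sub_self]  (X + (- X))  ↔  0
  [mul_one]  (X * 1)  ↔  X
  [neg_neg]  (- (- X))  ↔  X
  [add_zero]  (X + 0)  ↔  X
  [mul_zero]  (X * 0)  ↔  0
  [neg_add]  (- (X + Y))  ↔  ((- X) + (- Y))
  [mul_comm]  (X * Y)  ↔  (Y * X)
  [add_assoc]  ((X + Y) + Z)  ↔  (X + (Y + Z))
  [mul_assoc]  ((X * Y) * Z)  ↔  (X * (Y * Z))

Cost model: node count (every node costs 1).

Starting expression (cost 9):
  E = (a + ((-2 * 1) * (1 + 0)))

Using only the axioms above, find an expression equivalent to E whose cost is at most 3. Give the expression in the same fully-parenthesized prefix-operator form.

(1) (-2 * 1)  =[mul_one →]=  -2    ⊢ (a + (-2 * (1 + 0)))
(2) (1 + 0)  =[add_zero →]=  1    ⊢ (a + (-2 * 1))
(3) (-2 * 1)  =[mul_one →]=  -2    ⊢ cost 3, within 3

(a + -2)   [cost 3]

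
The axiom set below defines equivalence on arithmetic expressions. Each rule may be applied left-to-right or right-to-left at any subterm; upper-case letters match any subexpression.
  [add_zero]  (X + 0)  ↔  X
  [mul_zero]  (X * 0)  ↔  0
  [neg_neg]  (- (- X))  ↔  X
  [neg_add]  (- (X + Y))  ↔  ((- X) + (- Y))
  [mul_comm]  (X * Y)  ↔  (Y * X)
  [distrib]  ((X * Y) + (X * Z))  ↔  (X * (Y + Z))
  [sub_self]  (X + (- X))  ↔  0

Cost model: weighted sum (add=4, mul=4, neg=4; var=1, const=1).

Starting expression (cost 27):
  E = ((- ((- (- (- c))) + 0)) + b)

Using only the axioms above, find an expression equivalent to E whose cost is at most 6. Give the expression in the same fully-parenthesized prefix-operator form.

1. [add_zero →] ((- (- (- c))) + 0)  →  (- (- (- c)));  E = ((- (- (- (- c)))) + b)
2. [neg_neg →] (- (- c))  →  c;  E = ((- (- c)) + b)
3. [neg_neg →] (- (- c))  →  c;  cost 6 ≤ 6, done

(c + b)   [cost 6]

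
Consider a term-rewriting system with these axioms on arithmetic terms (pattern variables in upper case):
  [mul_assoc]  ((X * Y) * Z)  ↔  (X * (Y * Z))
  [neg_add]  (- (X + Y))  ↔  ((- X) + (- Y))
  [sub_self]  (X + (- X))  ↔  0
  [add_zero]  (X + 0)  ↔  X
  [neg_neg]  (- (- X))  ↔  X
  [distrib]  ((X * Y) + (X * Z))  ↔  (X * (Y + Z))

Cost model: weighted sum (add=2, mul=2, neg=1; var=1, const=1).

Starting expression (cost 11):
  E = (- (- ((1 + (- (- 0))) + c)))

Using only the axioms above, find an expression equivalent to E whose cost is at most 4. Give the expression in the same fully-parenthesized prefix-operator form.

1. [neg_neg →] (- (- 0))  →  0;  E = (- (- ((1 + 0) + c)))
2. [add_zero →] (1 + 0)  →  1;  E = (- (- (1 + c)))
3. [neg_neg →] (- (- (1 + c)))  →  (1 + c);  cost 4 ≤ 4, done

(1 + c)   [cost 4]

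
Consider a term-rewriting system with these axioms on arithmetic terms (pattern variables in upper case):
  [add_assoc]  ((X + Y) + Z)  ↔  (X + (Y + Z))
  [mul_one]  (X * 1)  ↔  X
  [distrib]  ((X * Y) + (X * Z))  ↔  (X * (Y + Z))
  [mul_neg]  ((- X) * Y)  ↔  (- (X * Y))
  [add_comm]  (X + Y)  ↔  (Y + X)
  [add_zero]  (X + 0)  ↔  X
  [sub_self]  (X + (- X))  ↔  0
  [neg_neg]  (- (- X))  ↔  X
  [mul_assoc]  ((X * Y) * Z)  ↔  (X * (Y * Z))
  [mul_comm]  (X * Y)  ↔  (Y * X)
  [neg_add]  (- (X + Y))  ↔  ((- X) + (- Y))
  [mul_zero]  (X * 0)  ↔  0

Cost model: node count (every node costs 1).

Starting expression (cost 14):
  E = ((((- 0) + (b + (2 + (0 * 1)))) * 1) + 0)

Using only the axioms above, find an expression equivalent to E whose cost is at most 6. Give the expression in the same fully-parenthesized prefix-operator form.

((- 0) + (b + 2))   [cost 6]

1. [mul_one →] (((- 0) + (b + (2 + (0 * 1)))) * 1)  →  ((- 0) + (b + (2 + (0 * 1))));  E = (((- 0) + (b + (2 + (0 * 1)))) + 0)
2. [mul_one →] (0 * 1)  →  0;  E = (((- 0) + (b + (2 + 0))) + 0)
3. [add_zero →] (((- 0) + (b + (2 + 0))) + 0)  →  ((- 0) + (b + (2 + 0)))
4. [add_zero →] (2 + 0)  →  2;  cost 6 ≤ 6, done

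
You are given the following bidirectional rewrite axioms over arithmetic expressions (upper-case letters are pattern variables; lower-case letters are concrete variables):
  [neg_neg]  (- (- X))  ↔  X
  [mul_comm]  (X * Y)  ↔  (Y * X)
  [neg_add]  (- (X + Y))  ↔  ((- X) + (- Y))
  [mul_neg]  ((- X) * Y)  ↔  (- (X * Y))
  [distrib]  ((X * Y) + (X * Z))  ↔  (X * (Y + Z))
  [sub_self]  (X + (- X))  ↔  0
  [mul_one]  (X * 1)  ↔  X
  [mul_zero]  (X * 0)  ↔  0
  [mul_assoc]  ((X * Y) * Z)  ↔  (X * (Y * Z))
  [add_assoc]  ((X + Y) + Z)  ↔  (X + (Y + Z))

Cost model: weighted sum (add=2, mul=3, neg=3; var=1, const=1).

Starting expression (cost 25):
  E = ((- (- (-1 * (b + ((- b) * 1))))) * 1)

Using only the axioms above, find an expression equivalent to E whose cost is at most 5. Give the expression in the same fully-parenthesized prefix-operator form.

(-1 * 0)   [cost 5]

1. [neg_neg →] (- (- (-1 * (b + ((- b) * 1)))))  →  (-1 * (b + ((- b) * 1)));  E = ((-1 * (b + ((- b) * 1))) * 1)
2. [mul_one →] ((-1 * (b + ((- b) * 1))) * 1)  →  (-1 * (b + ((- b) * 1)))
3. [mul_one →] ((- b) * 1)  →  (- b);  E = (-1 * (b + (- b)))
4. [sub_self →] (b + (- b))  →  0;  cost 5 ≤ 5, done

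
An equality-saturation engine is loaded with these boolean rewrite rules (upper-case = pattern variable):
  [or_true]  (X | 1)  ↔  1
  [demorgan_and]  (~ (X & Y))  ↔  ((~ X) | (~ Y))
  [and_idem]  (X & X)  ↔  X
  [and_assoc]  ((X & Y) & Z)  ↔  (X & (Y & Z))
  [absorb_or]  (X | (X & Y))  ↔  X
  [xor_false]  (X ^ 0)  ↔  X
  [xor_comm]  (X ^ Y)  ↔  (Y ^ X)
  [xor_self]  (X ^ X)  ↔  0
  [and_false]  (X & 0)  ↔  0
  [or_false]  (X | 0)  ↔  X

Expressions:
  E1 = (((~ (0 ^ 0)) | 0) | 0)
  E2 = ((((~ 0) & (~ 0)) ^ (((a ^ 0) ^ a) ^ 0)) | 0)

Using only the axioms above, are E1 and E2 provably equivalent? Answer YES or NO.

YES

(1) (0 ^ 0)  =[xor_false →]=  0    ⊢ (((~ 0) | 0) | 0)
(2) ((~ 0) | 0)  =[or_false →]=  (~ 0)    ⊢ ((~ 0) | 0)
(3) ((~ 0) | 0)  =[or_false →]=  (~ 0)
(4) (~ 0)  =[xor_false ←]=  ((~ 0) ^ 0)
(5) (~ 0)  =[and_idem ←]=  ((~ 0) & (~ 0))    ⊢ (((~ 0) & (~ 0)) ^ 0)
(6) (((~ 0) & (~ 0)) ^ 0)  =[or_false ←]=  ((((~ 0) & (~ 0)) ^ 0) | 0)
(7) 0  =[xor_false ←]=  (0 ^ 0)    ⊢ ((((~ 0) & (~ 0)) ^ (0 ^ 0)) | 0)
(8) 0  =[xor_self ←]=  (a ^ a)    ⊢ ((((~ 0) & (~ 0)) ^ ((a ^ a) ^ 0)) | 0)
(9) a  =[xor_false ←]=  (a ^ 0)    ⊢ E2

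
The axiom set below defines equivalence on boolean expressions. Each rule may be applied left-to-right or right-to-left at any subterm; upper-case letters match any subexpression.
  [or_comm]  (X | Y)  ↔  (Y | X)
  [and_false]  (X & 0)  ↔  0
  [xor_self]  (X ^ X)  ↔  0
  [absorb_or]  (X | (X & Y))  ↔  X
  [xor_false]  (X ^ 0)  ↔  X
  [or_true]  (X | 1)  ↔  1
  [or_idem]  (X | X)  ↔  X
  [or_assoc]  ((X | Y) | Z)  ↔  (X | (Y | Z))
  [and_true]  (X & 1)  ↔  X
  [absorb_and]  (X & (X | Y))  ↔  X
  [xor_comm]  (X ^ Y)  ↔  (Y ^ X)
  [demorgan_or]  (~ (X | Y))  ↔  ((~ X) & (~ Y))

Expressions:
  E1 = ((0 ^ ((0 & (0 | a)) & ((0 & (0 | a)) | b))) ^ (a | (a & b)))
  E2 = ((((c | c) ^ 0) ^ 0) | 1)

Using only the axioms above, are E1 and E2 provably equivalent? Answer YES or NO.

The axioms are sound identities: if E1 ↔* E2 then E1 and E2 evaluate identically under any assignment.
Under a=0, b=0, c=0: E1 evaluates to 0, E2 to 1. Distinct ⇒ no rewrite sequence connects them.

NO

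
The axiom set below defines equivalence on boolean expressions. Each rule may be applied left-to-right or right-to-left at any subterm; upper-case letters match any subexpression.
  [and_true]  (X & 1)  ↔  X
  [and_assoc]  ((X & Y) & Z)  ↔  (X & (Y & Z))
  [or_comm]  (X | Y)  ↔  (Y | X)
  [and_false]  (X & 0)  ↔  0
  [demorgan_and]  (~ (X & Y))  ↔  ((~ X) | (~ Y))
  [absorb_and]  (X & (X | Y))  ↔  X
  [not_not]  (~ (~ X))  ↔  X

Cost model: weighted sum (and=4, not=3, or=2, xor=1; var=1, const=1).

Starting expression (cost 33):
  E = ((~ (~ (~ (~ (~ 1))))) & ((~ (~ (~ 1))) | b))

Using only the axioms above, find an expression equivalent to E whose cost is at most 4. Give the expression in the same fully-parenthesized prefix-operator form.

step 1: not_not (→) rewrites (~ (~ (~ (~ 1)))) into (~ (~ 1)), now ((~ (~ (~ 1))) & ((~ (~ (~ 1))) | b))
step 2: absorb_and (→) rewrites ((~ (~ (~ 1))) & ((~ (~ (~ 1))) | b)) into (~ (~ (~ 1)))
step 3: not_not (→) rewrites (~ (~ (~ 1))) into (~ 1), reaching cost 4 (bound 4)

(~ 1)   [cost 4]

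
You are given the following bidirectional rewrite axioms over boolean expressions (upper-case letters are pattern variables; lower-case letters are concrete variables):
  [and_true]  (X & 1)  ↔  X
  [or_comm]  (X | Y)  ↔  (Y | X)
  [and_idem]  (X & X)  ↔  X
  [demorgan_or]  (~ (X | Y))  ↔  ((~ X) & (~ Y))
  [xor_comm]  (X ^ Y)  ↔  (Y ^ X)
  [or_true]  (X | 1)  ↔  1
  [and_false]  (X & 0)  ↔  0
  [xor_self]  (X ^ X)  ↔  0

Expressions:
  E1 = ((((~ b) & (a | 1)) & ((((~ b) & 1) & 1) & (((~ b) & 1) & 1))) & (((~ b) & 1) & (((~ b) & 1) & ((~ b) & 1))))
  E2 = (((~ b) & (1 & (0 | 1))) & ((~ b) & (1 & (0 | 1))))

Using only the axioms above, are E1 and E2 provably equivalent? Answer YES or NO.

YES

(1) ((((~ b) & 1) & 1) & (((~ b) & 1) & 1))  =[and_idem →]=  (((~ b) & 1) & 1)    ⊢ ((((~ b) & (a | 1)) & (((~ b) & 1) & 1)) & (((~ b) & 1) & (((~ b) & 1) & ((~ b) & 1))))
(2) (((~ b) & 1) & ((~ b) & 1))  =[and_idem →]=  ((~ b) & 1)    ⊢ ((((~ b) & (a | 1)) & (((~ b) & 1) & 1)) & (((~ b) & 1) & ((~ b) & 1)))
(3) (a | 1)  =[or_true →]=  1    ⊢ ((((~ b) & 1) & (((~ b) & 1) & 1)) & (((~ b) & 1) & ((~ b) & 1)))
(4) (((~ b) & 1) & 1)  =[and_true →]=  ((~ b) & 1)    ⊢ ((((~ b) & 1) & ((~ b) & 1)) & (((~ b) & 1) & ((~ b) & 1)))
(5) ((((~ b) & 1) & ((~ b) & 1)) & (((~ b) & 1) & ((~ b) & 1)))  =[and_idem →]=  (((~ b) & 1) & ((~ b) & 1))
(6) (((~ b) & 1) & ((~ b) & 1))  =[and_idem →]=  ((~ b) & 1)
(7) 1  =[and_true ←]=  (1 & 1)    ⊢ ((~ b) & (1 & 1))
(8) 1  =[or_true ←]=  (0 | 1)    ⊢ ((~ b) & (1 & (0 | 1)))
(9) ((~ b) & (1 & (0 | 1)))  =[and_idem ←]=  (((~ b) & (1 & (0 | 1))) & ((~ b) & (1 & (0 | 1))))    ⊢ E2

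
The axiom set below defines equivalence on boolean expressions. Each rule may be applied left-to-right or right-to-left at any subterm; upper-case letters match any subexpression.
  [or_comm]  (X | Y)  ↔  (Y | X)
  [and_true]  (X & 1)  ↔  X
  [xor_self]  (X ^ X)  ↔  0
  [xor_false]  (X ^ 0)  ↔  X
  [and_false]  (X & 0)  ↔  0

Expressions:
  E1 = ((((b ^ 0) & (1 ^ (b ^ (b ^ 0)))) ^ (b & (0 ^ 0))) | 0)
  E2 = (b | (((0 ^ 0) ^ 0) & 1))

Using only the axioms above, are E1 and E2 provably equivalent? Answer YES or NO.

1. [xor_false →] (b ^ 0)  →  b;  E1 = ((((b ^ 0) & (1 ^ (b ^ b))) ^ (b & (0 ^ 0))) | 0)
2. [xor_self →] (b ^ b)  →  0;  E1 = ((((b ^ 0) & (1 ^ 0)) ^ (b & (0 ^ 0))) | 0)
3. [xor_false →] (0 ^ 0)  →  0;  E1 = ((((b ^ 0) & (1 ^ 0)) ^ (b & 0)) | 0)
4. [xor_false →] (b ^ 0)  →  b;  E1 = (((b & (1 ^ 0)) ^ (b & 0)) | 0)
5. [xor_false →] (1 ^ 0)  →  1;  E1 = (((b & 1) ^ (b & 0)) | 0)
6. [and_false →] (b & 0)  →  0;  E1 = (((b & 1) ^ 0) | 0)
7. [xor_false →] ((b & 1) ^ 0)  →  (b & 1);  E1 = ((b & 1) | 0)
8. [and_true →] (b & 1)  →  b;  E1 = (b | 0)
9. [xor_false ←] 0  →  (0 ^ 0);  E1 = (b | (0 ^ 0))
10. [and_true ←] (0 ^ 0)  →  ((0 ^ 0) & 1);  E1 = (b | ((0 ^ 0) & 1))
11. [xor_false ←] 0  →  (0 ^ 0);  this is E2

YES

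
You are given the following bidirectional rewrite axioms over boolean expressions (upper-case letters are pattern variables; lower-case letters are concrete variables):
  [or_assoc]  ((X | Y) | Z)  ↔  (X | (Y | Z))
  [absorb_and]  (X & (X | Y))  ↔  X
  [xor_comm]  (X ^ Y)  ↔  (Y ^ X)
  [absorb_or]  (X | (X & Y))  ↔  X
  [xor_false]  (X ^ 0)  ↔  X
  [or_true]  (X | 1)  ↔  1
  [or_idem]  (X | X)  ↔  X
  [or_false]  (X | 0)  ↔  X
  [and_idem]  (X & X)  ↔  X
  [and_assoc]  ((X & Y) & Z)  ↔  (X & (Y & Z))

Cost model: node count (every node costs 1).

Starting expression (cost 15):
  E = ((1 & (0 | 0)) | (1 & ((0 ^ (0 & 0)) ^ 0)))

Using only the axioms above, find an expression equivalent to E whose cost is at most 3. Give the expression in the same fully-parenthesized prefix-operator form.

(1 & 0)   [cost 3]

(1) ((0 ^ (0 & 0)) ^ 0)  =[xor_false →]=  (0 ^ (0 & 0))    ⊢ ((1 & (0 | 0)) | (1 & (0 ^ (0 & 0))))
(2) (0 & 0)  =[and_idem →]=  0    ⊢ ((1 & (0 | 0)) | (1 & (0 ^ 0)))
(3) (0 | 0)  =[or_false →]=  0    ⊢ ((1 & 0) | (1 & (0 ^ 0)))
(4) (0 ^ 0)  =[xor_false →]=  0    ⊢ ((1 & 0) | (1 & 0))
(5) ((1 & 0) | (1 & 0))  =[or_idem →]=  (1 & 0)    ⊢ cost 3, within 3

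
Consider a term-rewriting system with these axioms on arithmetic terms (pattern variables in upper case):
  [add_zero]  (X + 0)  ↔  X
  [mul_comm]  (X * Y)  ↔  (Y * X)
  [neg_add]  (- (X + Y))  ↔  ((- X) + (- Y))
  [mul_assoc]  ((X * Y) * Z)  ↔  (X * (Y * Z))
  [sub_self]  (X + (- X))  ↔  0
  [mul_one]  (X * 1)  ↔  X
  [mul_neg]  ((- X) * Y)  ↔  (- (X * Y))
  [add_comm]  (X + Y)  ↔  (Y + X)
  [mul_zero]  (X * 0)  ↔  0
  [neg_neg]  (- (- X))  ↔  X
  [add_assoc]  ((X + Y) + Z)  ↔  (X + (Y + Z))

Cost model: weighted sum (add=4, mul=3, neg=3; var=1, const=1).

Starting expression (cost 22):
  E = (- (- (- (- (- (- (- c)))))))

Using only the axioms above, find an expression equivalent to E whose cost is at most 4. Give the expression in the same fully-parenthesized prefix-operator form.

1. [neg_neg →] (- (- (- (- c))))  →  (- (- c));  E = (- (- (- (- (- c)))))
2. [neg_neg →] (- (- c))  →  c;  E = (- (- (- c)))
3. [neg_neg →] (- (- c))  →  c;  cost 4 ≤ 4, done

(- c)   [cost 4]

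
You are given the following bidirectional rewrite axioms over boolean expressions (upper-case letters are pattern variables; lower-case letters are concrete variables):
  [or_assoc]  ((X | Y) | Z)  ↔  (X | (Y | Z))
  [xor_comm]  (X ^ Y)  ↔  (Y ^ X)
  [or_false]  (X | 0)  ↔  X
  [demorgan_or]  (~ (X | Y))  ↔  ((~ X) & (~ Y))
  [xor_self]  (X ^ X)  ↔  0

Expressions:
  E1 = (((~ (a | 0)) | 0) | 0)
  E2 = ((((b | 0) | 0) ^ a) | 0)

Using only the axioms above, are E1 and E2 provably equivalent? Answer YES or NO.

Every axiom is a valid identity, so a rewrite proof would force E1 and E2 to agree under every assignment.
At a=0, b=0: E1 = 1 but E2 = 0; they differ, so no derivation exists.

NO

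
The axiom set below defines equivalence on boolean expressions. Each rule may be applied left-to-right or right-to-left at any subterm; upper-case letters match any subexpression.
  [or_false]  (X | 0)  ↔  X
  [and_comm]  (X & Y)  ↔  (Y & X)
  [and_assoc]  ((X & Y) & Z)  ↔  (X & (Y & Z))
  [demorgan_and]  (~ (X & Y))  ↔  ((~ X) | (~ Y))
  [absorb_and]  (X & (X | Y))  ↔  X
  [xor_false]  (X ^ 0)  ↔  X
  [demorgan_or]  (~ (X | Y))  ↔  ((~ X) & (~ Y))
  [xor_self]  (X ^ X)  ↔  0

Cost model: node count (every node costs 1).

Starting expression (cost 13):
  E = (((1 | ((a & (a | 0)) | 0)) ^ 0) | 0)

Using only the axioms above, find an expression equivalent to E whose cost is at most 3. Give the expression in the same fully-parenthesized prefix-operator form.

(1 | a)   [cost 3]

(1) ((1 | ((a & (a | 0)) | 0)) ^ 0)  =[xor_false →]=  (1 | ((a & (a | 0)) | 0))    ⊢ ((1 | ((a & (a | 0)) | 0)) | 0)
(2) (a & (a | 0))  =[absorb_and →]=  a    ⊢ ((1 | (a | 0)) | 0)
(3) ((1 | (a | 0)) | 0)  =[or_false →]=  (1 | (a | 0))
(4) (a | 0)  =[or_false →]=  a    ⊢ cost 3, within 3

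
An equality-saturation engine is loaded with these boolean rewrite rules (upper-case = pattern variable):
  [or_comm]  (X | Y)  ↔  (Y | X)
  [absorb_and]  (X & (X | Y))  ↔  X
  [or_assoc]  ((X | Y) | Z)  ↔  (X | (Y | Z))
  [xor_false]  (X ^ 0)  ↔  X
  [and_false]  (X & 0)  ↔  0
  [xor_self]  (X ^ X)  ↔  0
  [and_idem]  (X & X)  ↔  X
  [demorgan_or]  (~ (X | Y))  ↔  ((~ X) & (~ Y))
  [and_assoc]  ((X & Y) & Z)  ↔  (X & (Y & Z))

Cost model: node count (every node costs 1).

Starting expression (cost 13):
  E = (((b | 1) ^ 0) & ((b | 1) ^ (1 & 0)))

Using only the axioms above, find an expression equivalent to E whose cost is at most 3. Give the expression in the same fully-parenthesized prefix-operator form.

1. [and_false →] (1 & 0)  →  0;  E = (((b | 1) ^ 0) & ((b | 1) ^ 0))
2. [and_idem →] (((b | 1) ^ 0) & ((b | 1) ^ 0))  →  ((b | 1) ^ 0)
3. [xor_false →] ((b | 1) ^ 0)  →  (b | 1);  cost 3 ≤ 3, done

(b | 1)   [cost 3]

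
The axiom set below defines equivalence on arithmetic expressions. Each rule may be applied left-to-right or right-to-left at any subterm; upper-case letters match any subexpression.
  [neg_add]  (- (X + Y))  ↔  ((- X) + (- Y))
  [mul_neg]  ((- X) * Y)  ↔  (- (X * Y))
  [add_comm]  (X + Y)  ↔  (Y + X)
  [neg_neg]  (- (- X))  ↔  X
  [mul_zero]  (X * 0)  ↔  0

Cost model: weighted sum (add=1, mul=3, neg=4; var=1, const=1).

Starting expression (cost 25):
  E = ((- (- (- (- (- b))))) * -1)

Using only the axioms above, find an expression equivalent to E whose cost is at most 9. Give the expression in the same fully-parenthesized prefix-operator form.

((- b) * -1)   [cost 9]

(1) (- (- b))  =[neg_neg →]=  b    ⊢ ((- (- (- b))) * -1)
(2) (- (- b))  =[neg_neg →]=  b    ⊢ cost 9, within 9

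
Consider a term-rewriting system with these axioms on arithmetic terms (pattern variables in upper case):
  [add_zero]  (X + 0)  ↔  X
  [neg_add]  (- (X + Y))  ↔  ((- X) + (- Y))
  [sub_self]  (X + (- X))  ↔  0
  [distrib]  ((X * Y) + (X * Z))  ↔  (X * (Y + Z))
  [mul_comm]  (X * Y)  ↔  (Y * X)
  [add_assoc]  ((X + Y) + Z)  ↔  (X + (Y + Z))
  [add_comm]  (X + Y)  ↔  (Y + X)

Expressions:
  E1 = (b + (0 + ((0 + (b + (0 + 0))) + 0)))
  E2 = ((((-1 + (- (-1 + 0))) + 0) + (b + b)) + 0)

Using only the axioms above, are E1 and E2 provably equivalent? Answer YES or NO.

YES

step 1: add_zero (→) rewrites ((0 + (b + (0 + 0))) + 0) into (0 + (b + (0 + 0))), now (b + (0 + (0 + (b + (0 + 0)))))
step 2: add_zero (→) rewrites (0 + 0) into 0, now (b + (0 + (0 + (b + 0))))
step 3: add_comm (→) rewrites (0 + (0 + (b + 0))) into ((0 + (b + 0)) + 0), now (b + ((0 + (b + 0)) + 0))
step 4: add_zero (→) rewrites ((0 + (b + 0)) + 0) into (0 + (b + 0)), now (b + (0 + (b + 0)))
step 5: add_zero (→) rewrites (b + 0) into b, now (b + (0 + b))
step 6: add_comm (→) rewrites (0 + b) into (b + 0), now (b + (b + 0))
step 7: add_assoc (←) rewrites (b + (b + 0)) into ((b + b) + 0)
step 8: add_zero (←) rewrites ((b + b) + 0) into (((b + b) + 0) + 0)
step 9: sub_self (←) rewrites 0 into (-1 + (- -1)), now (((b + b) + (-1 + (- -1))) + 0)
step 10: add_zero (←) rewrites (-1 + (- -1)) into ((-1 + (- -1)) + 0), now (((b + b) + ((-1 + (- -1)) + 0)) + 0)
step 11: add_comm (→) rewrites ((b + b) + ((-1 + (- -1)) + 0)) into (((-1 + (- -1)) + 0) + (b + b)), now ((((-1 + (- -1)) + 0) + (b + b)) + 0)
step 12: add_zero (←) rewrites -1 into (-1 + 0), which is E2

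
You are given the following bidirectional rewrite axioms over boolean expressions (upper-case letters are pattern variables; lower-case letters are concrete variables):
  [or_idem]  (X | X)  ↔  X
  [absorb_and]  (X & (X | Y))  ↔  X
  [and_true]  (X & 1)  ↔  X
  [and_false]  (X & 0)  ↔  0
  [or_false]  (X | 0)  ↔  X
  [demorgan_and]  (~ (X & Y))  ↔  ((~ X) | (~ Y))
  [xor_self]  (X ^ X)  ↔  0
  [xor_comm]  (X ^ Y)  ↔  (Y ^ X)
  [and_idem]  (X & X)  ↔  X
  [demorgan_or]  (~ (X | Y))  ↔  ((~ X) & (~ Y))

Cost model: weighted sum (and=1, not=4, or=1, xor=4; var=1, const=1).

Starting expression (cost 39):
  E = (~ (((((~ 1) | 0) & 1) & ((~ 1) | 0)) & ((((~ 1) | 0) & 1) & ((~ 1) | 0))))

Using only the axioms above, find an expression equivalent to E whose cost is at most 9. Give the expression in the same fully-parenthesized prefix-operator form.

1. [and_idem →] (((((~ 1) | 0) & 1) & ((~ 1) | 0)) & ((((~ 1) | 0) & 1) & ((~ 1) | 0)))  →  ((((~ 1) | 0) & 1) & ((~ 1) | 0));  E = (~ ((((~ 1) | 0) & 1) & ((~ 1) | 0)))
2. [and_true →] (((~ 1) | 0) & 1)  →  ((~ 1) | 0);  E = (~ (((~ 1) | 0) & ((~ 1) | 0)))
3. [and_idem →] (((~ 1) | 0) & ((~ 1) | 0))  →  ((~ 1) | 0);  E = (~ ((~ 1) | 0))
4. [or_false →] ((~ 1) | 0)  →  (~ 1);  cost 9 ≤ 9, done

(~ (~ 1))   [cost 9]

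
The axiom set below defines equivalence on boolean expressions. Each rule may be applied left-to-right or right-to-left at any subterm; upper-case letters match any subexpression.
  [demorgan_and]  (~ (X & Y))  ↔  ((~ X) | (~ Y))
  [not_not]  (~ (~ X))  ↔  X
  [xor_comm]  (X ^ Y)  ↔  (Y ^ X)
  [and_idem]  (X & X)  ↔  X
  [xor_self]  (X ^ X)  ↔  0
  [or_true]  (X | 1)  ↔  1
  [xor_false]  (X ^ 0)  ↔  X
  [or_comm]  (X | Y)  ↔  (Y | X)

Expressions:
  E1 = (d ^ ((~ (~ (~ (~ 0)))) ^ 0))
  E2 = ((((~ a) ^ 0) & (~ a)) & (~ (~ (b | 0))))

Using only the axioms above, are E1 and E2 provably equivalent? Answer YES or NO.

NO

The axioms are sound identities: if E1 ↔* E2 then E1 and E2 evaluate identically under any assignment.
Under a=0, b=0, d=1: E1 evaluates to 1, E2 to 0. Distinct ⇒ no rewrite sequence connects them.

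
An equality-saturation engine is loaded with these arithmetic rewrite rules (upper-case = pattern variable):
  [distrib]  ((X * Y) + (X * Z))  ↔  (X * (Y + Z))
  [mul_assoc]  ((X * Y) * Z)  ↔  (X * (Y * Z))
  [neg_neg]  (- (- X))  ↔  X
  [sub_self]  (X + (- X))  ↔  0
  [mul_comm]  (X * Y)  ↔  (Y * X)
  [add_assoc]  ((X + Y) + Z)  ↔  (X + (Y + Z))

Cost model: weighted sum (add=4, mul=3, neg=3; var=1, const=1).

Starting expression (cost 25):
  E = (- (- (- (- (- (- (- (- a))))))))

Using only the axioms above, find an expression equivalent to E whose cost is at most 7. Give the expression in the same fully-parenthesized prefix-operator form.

(- (- a))   [cost 7]

1. [neg_neg →] (- (- (- (- a))))  →  (- (- a));  E = (- (- (- (- (- (- a))))))
2. [neg_neg →] (- (- (- a)))  →  (- a);  E = (- (- (- (- a))))
3. [neg_neg →] (- (- a))  →  a;  cost 7 ≤ 7, done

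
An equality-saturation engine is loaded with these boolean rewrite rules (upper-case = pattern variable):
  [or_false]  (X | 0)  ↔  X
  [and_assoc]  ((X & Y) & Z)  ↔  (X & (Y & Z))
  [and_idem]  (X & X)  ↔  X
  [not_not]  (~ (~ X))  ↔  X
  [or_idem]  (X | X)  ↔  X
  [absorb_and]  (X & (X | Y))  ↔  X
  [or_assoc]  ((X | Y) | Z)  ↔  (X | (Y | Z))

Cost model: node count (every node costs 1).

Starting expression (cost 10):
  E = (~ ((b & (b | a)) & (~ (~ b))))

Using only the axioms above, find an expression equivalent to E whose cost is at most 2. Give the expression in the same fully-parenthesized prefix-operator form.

(~ b)   [cost 2]

step 1: absorb_and (→) rewrites (b & (b | a)) into b, now (~ (b & (~ (~ b))))
step 2: not_not (→) rewrites (~ (~ b)) into b, now (~ (b & b))
step 3: and_idem (→) rewrites (b & b) into b, reaching cost 2 (bound 2)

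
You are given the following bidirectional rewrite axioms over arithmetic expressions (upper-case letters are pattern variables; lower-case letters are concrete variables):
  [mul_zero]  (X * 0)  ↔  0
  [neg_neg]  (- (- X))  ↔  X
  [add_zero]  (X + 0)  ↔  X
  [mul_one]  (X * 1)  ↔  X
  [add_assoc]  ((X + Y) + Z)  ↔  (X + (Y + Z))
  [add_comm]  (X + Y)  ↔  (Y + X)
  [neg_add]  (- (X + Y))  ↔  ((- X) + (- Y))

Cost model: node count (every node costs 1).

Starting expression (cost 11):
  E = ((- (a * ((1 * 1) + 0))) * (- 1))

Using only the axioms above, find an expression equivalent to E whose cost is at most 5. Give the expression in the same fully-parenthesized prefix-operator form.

((- a) * (- 1))   [cost 5]

step 1: mul_one (→) rewrites (1 * 1) into 1, now ((- (a * (1 + 0))) * (- 1))
step 2: add_zero (→) rewrites (1 + 0) into 1, now ((- (a * 1)) * (- 1))
step 3: mul_one (→) rewrites (a * 1) into a, reaching cost 5 (bound 5)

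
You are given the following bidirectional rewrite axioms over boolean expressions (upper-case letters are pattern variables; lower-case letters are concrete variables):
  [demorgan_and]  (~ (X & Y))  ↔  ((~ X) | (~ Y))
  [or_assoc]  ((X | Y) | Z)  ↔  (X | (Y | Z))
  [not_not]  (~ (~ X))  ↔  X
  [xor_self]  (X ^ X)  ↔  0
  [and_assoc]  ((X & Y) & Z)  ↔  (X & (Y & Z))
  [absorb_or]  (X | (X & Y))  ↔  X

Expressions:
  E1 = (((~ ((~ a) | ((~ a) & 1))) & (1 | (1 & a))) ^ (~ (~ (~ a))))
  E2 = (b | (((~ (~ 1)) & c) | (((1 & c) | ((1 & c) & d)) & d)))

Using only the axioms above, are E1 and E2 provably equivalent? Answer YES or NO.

All listed rules preserve value, hence provable equivalence implies equal values everywhere; look for a separating assignment.
a=0, b=0, c=0, d=0 gives E1 ↦ 1, E2 ↦ 0; values differ ⇒ not provably equivalent.

NO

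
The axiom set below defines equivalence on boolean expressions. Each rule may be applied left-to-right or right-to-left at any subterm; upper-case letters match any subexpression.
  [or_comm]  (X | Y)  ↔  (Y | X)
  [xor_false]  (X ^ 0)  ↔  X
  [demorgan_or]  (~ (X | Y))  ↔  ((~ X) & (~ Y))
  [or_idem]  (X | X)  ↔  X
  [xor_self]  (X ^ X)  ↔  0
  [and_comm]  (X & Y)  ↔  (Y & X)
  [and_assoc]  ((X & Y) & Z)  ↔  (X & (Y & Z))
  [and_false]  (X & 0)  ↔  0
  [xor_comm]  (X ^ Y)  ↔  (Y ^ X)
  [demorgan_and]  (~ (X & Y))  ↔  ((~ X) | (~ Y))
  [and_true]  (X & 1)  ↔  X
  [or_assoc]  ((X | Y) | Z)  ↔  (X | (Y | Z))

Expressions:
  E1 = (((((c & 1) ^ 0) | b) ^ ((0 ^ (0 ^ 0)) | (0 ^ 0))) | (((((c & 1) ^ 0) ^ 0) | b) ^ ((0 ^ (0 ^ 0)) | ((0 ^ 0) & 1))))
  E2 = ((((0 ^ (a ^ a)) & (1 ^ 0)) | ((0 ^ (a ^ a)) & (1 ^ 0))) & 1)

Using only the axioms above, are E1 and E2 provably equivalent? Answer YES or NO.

NO

Every axiom is a valid identity, so a rewrite proof would force E1 and E2 to agree under every assignment.
At a=0, b=0, c=1: E1 = 1 but E2 = 0; they differ, so no derivation exists.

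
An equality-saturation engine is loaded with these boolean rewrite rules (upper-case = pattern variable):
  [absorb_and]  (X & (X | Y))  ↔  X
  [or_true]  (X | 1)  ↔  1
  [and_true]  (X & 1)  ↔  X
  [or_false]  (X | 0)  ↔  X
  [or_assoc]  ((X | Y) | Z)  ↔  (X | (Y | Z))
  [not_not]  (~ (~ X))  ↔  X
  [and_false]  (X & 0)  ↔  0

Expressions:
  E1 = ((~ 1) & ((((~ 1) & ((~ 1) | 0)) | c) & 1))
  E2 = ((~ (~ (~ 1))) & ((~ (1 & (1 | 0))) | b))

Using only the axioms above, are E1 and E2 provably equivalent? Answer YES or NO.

YES

(1) ((~ 1) & ((~ 1) | 0))  =[absorb_and →]=  (~ 1)    ⊢ ((~ 1) & (((~ 1) | c) & 1))
(2) (((~ 1) | c) & 1)  =[and_true →]=  ((~ 1) | c)    ⊢ ((~ 1) & ((~ 1) | c))
(3) ((~ 1) & ((~ 1) | c))  =[absorb_and →]=  (~ 1)
(4) (~ 1)  =[absorb_and ←]=  ((~ 1) & ((~ 1) | b))
(5) 1  =[absorb_and ←]=  (1 & (1 | 0))    ⊢ ((~ 1) & ((~ (1 & (1 | 0))) | b))
(6) 1  =[not_not ←]=  (~ (~ 1))    ⊢ E2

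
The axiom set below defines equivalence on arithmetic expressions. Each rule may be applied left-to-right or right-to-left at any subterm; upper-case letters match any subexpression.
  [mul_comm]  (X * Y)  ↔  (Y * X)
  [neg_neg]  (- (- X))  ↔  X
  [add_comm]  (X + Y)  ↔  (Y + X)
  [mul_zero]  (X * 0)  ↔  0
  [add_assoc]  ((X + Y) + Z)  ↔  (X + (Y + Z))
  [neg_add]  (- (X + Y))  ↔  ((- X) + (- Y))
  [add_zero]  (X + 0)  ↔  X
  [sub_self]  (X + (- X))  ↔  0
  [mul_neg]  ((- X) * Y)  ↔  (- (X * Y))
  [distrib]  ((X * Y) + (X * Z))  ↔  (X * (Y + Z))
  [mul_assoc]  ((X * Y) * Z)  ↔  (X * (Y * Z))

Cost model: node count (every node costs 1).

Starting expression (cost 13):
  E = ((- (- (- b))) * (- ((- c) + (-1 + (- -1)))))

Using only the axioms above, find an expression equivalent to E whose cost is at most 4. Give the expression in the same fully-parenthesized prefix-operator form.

(- (b * c))   [cost 4]

step 1: sub_self (→) rewrites (-1 + (- -1)) into 0, now ((- (- (- b))) * (- ((- c) + 0)))
step 2: add_zero (→) rewrites ((- c) + 0) into (- c), now ((- (- (- b))) * (- (- c)))
step 3: neg_neg (→) rewrites (- (- b)) into b, now ((- b) * (- (- c)))
step 4: mul_neg (→) rewrites ((- b) * (- (- c))) into (- (b * (- (- c))))
step 5: neg_neg (→) rewrites (- (- c)) into c, reaching cost 4 (bound 4)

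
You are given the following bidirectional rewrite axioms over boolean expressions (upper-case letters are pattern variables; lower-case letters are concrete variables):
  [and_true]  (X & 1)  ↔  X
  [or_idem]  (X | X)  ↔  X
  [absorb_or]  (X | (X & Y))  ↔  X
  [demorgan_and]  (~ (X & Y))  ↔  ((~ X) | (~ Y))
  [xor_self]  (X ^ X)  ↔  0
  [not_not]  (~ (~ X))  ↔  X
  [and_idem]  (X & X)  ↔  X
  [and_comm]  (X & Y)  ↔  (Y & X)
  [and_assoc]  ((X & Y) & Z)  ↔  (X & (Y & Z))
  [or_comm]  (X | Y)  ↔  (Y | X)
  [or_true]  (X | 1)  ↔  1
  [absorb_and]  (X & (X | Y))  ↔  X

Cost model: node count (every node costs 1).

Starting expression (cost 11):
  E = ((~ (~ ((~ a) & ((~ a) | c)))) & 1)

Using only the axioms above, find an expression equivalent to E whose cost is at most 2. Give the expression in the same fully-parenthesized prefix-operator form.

(~ a)   [cost 2]

step 1: not_not (→) rewrites (~ (~ ((~ a) & ((~ a) | c)))) into ((~ a) & ((~ a) | c)), now (((~ a) & ((~ a) | c)) & 1)
step 2: and_true (→) rewrites (((~ a) & ((~ a) | c)) & 1) into ((~ a) & ((~ a) | c))
step 3: absorb_and (→) rewrites ((~ a) & ((~ a) | c)) into (~ a), reaching cost 2 (bound 2)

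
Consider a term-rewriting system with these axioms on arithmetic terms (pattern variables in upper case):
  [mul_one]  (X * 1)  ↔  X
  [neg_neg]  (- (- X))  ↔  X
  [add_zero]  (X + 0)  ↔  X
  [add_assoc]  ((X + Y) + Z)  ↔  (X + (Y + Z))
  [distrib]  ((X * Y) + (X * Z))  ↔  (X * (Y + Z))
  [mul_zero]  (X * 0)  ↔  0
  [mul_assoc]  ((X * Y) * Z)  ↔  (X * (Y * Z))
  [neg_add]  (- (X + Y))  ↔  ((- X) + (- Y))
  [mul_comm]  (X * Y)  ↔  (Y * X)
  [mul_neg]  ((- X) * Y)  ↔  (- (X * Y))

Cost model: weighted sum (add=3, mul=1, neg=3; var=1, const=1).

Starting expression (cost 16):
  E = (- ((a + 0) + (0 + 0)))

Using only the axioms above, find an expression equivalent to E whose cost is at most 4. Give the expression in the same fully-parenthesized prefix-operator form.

1. [add_zero →] (0 + 0)  →  0;  E = (- ((a + 0) + 0))
2. [add_zero →] (a + 0)  →  a;  E = (- (a + 0))
3. [add_zero →] (a + 0)  →  a;  cost 4 ≤ 4, done

(- a)   [cost 4]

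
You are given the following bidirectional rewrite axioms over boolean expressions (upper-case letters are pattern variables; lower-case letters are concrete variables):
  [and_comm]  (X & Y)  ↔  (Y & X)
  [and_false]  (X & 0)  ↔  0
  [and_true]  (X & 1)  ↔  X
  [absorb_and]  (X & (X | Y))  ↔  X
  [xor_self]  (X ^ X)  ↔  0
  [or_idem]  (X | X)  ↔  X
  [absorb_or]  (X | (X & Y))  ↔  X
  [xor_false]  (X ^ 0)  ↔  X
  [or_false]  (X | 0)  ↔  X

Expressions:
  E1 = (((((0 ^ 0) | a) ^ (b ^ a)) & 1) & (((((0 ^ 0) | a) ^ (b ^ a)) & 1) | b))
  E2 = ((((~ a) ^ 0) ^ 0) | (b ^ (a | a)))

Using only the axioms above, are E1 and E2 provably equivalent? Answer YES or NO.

NO

The axioms are sound identities: if E1 ↔* E2 then E1 and E2 evaluate identically under any assignment.
Under a=0, b=0: E1 evaluates to 0, E2 to 1. Distinct ⇒ no rewrite sequence connects them.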